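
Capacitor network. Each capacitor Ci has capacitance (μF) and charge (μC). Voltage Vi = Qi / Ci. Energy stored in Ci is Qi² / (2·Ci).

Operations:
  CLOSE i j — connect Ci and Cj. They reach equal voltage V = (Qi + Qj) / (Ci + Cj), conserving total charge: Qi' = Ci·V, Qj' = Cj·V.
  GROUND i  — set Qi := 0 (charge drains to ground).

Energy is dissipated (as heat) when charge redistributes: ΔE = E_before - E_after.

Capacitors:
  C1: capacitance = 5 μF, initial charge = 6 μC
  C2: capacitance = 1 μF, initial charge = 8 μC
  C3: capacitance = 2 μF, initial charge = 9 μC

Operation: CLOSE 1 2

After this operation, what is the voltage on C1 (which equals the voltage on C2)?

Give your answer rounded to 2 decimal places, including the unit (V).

Answer: 2.33 V

Derivation:
Initial: C1(5μF, Q=6μC, V=1.20V), C2(1μF, Q=8μC, V=8.00V), C3(2μF, Q=9μC, V=4.50V)
Op 1: CLOSE 1-2: Q_total=14.00, C_total=6.00, V=2.33; Q1=11.67, Q2=2.33; dissipated=19.267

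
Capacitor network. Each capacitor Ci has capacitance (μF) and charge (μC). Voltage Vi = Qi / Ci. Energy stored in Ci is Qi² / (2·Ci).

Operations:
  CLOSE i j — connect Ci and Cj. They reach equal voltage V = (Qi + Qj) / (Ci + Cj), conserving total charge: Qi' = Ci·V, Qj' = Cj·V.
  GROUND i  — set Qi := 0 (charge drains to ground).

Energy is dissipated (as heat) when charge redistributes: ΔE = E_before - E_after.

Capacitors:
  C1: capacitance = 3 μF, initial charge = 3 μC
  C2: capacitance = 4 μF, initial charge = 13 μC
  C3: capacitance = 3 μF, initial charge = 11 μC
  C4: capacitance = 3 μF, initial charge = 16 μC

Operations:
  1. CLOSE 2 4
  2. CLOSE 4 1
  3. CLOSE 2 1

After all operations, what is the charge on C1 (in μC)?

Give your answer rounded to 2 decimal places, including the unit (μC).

Answer: 10.41 μC

Derivation:
Initial: C1(3μF, Q=3μC, V=1.00V), C2(4μF, Q=13μC, V=3.25V), C3(3μF, Q=11μC, V=3.67V), C4(3μF, Q=16μC, V=5.33V)
Op 1: CLOSE 2-4: Q_total=29.00, C_total=7.00, V=4.14; Q2=16.57, Q4=12.43; dissipated=3.720
Op 2: CLOSE 4-1: Q_total=15.43, C_total=6.00, V=2.57; Q4=7.71, Q1=7.71; dissipated=7.408
Op 3: CLOSE 2-1: Q_total=24.29, C_total=7.00, V=3.47; Q2=13.88, Q1=10.41; dissipated=2.117
Final charges: Q1=10.41, Q2=13.88, Q3=11.00, Q4=7.71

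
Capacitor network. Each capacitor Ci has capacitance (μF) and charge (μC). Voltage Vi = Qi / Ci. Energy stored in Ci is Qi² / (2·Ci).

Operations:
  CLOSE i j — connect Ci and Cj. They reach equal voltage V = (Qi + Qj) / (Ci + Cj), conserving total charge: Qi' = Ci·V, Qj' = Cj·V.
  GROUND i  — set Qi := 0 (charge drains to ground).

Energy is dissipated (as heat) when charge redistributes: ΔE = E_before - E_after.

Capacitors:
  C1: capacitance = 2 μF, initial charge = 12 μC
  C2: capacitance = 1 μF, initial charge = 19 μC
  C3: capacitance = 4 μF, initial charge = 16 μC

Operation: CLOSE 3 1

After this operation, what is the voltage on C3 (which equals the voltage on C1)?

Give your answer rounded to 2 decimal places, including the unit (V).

Initial: C1(2μF, Q=12μC, V=6.00V), C2(1μF, Q=19μC, V=19.00V), C3(4μF, Q=16μC, V=4.00V)
Op 1: CLOSE 3-1: Q_total=28.00, C_total=6.00, V=4.67; Q3=18.67, Q1=9.33; dissipated=2.667

Answer: 4.67 V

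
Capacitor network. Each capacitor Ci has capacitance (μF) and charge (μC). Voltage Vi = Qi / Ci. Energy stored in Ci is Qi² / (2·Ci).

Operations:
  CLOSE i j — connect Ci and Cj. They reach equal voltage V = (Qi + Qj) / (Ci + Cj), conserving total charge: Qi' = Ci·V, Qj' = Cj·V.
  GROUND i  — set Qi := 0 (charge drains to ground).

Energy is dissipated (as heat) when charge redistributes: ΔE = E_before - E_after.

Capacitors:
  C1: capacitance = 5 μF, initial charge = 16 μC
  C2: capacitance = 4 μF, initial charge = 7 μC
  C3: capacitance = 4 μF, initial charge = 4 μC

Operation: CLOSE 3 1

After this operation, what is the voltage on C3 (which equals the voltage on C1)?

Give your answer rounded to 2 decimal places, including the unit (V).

Initial: C1(5μF, Q=16μC, V=3.20V), C2(4μF, Q=7μC, V=1.75V), C3(4μF, Q=4μC, V=1.00V)
Op 1: CLOSE 3-1: Q_total=20.00, C_total=9.00, V=2.22; Q3=8.89, Q1=11.11; dissipated=5.378

Answer: 2.22 V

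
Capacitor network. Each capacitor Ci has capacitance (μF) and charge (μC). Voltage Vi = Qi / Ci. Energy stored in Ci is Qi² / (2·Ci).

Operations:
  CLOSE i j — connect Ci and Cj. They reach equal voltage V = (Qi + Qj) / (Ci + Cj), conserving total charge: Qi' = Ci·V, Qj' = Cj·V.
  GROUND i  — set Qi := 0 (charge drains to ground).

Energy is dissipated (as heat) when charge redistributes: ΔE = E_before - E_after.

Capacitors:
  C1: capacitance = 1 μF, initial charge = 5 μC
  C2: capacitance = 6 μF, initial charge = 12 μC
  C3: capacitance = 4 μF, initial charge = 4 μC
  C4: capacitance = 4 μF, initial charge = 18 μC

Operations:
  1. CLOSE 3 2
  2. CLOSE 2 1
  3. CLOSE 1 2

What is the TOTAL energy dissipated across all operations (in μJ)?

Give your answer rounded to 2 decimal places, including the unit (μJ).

Answer: 6.15 μJ

Derivation:
Initial: C1(1μF, Q=5μC, V=5.00V), C2(6μF, Q=12μC, V=2.00V), C3(4μF, Q=4μC, V=1.00V), C4(4μF, Q=18μC, V=4.50V)
Op 1: CLOSE 3-2: Q_total=16.00, C_total=10.00, V=1.60; Q3=6.40, Q2=9.60; dissipated=1.200
Op 2: CLOSE 2-1: Q_total=14.60, C_total=7.00, V=2.09; Q2=12.51, Q1=2.09; dissipated=4.954
Op 3: CLOSE 1-2: Q_total=14.60, C_total=7.00, V=2.09; Q1=2.09, Q2=12.51; dissipated=0.000
Total dissipated: 6.154 μJ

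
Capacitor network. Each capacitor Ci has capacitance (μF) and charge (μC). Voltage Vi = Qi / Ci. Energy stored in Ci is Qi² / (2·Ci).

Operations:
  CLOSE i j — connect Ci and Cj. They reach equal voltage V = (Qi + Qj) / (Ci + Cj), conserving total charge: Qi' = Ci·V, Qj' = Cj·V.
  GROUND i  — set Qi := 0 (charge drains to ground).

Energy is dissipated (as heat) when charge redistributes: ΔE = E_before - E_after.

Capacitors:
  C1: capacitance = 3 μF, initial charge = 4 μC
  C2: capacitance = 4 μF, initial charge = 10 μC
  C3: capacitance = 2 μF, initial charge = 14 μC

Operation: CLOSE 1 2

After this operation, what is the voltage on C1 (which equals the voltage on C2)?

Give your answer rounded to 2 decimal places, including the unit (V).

Answer: 2.00 V

Derivation:
Initial: C1(3μF, Q=4μC, V=1.33V), C2(4μF, Q=10μC, V=2.50V), C3(2μF, Q=14μC, V=7.00V)
Op 1: CLOSE 1-2: Q_total=14.00, C_total=7.00, V=2.00; Q1=6.00, Q2=8.00; dissipated=1.167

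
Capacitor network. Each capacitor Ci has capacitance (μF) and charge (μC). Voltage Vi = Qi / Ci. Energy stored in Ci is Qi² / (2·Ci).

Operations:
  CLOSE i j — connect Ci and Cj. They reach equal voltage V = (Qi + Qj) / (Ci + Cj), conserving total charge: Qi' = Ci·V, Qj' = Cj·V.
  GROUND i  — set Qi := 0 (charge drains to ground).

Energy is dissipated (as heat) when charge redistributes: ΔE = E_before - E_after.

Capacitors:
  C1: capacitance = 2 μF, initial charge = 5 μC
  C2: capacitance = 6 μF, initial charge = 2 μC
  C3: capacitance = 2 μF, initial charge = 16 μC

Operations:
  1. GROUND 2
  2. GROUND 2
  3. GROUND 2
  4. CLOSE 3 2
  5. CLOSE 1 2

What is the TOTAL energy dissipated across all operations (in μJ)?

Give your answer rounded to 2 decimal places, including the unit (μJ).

Initial: C1(2μF, Q=5μC, V=2.50V), C2(6μF, Q=2μC, V=0.33V), C3(2μF, Q=16μC, V=8.00V)
Op 1: GROUND 2: Q2=0; energy lost=0.333
Op 2: GROUND 2: Q2=0; energy lost=0.000
Op 3: GROUND 2: Q2=0; energy lost=0.000
Op 4: CLOSE 3-2: Q_total=16.00, C_total=8.00, V=2.00; Q3=4.00, Q2=12.00; dissipated=48.000
Op 5: CLOSE 1-2: Q_total=17.00, C_total=8.00, V=2.12; Q1=4.25, Q2=12.75; dissipated=0.188
Total dissipated: 48.521 μJ

Answer: 48.52 μJ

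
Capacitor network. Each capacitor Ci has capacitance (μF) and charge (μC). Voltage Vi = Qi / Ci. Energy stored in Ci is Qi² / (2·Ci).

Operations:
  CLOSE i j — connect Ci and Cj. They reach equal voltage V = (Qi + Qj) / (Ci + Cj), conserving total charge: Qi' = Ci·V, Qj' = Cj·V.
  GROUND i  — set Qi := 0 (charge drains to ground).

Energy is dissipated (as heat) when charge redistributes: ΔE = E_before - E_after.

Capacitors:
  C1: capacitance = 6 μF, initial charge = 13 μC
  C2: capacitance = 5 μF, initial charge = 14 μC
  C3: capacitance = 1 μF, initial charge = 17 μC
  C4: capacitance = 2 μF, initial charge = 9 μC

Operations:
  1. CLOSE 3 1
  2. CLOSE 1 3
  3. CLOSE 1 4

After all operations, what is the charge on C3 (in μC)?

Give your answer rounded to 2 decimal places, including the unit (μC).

Answer: 4.29 μC

Derivation:
Initial: C1(6μF, Q=13μC, V=2.17V), C2(5μF, Q=14μC, V=2.80V), C3(1μF, Q=17μC, V=17.00V), C4(2μF, Q=9μC, V=4.50V)
Op 1: CLOSE 3-1: Q_total=30.00, C_total=7.00, V=4.29; Q3=4.29, Q1=25.71; dissipated=94.298
Op 2: CLOSE 1-3: Q_total=30.00, C_total=7.00, V=4.29; Q1=25.71, Q3=4.29; dissipated=0.000
Op 3: CLOSE 1-4: Q_total=34.71, C_total=8.00, V=4.34; Q1=26.04, Q4=8.68; dissipated=0.034
Final charges: Q1=26.04, Q2=14.00, Q3=4.29, Q4=8.68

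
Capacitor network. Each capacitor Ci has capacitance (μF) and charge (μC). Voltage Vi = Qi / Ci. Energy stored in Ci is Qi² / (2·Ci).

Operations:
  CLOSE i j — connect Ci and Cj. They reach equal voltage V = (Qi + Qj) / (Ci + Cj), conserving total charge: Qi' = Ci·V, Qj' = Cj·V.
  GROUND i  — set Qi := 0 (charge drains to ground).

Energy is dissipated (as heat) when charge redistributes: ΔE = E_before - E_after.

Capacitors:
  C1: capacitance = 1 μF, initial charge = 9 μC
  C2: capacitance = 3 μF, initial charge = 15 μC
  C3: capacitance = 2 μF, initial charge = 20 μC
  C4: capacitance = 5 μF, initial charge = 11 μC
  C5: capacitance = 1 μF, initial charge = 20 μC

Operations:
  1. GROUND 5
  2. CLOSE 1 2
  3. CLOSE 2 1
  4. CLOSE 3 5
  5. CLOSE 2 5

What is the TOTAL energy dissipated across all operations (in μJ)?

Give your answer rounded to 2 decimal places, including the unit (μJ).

Initial: C1(1μF, Q=9μC, V=9.00V), C2(3μF, Q=15μC, V=5.00V), C3(2μF, Q=20μC, V=10.00V), C4(5μF, Q=11μC, V=2.20V), C5(1μF, Q=20μC, V=20.00V)
Op 1: GROUND 5: Q5=0; energy lost=200.000
Op 2: CLOSE 1-2: Q_total=24.00, C_total=4.00, V=6.00; Q1=6.00, Q2=18.00; dissipated=6.000
Op 3: CLOSE 2-1: Q_total=24.00, C_total=4.00, V=6.00; Q2=18.00, Q1=6.00; dissipated=0.000
Op 4: CLOSE 3-5: Q_total=20.00, C_total=3.00, V=6.67; Q3=13.33, Q5=6.67; dissipated=33.333
Op 5: CLOSE 2-5: Q_total=24.67, C_total=4.00, V=6.17; Q2=18.50, Q5=6.17; dissipated=0.167
Total dissipated: 239.500 μJ

Answer: 239.50 μJ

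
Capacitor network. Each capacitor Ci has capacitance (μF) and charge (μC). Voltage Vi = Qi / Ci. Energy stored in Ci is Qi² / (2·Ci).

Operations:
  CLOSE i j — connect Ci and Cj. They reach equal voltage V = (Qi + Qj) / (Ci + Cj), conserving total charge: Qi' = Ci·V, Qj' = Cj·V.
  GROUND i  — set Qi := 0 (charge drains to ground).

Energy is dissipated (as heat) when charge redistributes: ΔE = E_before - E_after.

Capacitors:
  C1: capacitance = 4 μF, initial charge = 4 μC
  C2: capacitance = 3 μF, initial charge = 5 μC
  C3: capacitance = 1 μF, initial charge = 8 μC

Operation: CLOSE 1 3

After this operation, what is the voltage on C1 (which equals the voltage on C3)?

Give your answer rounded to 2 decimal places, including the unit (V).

Initial: C1(4μF, Q=4μC, V=1.00V), C2(3μF, Q=5μC, V=1.67V), C3(1μF, Q=8μC, V=8.00V)
Op 1: CLOSE 1-3: Q_total=12.00, C_total=5.00, V=2.40; Q1=9.60, Q3=2.40; dissipated=19.600

Answer: 2.40 V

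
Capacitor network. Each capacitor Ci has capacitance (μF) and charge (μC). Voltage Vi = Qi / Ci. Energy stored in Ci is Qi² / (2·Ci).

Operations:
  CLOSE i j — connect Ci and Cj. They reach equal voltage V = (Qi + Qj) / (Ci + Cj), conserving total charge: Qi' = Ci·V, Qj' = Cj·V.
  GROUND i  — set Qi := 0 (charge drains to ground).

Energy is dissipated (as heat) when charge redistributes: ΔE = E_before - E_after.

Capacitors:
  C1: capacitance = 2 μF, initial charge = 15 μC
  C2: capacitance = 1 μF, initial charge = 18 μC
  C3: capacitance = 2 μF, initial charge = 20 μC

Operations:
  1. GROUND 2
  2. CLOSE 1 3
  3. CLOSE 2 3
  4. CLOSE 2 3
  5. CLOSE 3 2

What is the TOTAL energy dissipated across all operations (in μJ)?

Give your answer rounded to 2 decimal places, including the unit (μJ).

Initial: C1(2μF, Q=15μC, V=7.50V), C2(1μF, Q=18μC, V=18.00V), C3(2μF, Q=20μC, V=10.00V)
Op 1: GROUND 2: Q2=0; energy lost=162.000
Op 2: CLOSE 1-3: Q_total=35.00, C_total=4.00, V=8.75; Q1=17.50, Q3=17.50; dissipated=3.125
Op 3: CLOSE 2-3: Q_total=17.50, C_total=3.00, V=5.83; Q2=5.83, Q3=11.67; dissipated=25.521
Op 4: CLOSE 2-3: Q_total=17.50, C_total=3.00, V=5.83; Q2=5.83, Q3=11.67; dissipated=0.000
Op 5: CLOSE 3-2: Q_total=17.50, C_total=3.00, V=5.83; Q3=11.67, Q2=5.83; dissipated=0.000
Total dissipated: 190.646 μJ

Answer: 190.65 μJ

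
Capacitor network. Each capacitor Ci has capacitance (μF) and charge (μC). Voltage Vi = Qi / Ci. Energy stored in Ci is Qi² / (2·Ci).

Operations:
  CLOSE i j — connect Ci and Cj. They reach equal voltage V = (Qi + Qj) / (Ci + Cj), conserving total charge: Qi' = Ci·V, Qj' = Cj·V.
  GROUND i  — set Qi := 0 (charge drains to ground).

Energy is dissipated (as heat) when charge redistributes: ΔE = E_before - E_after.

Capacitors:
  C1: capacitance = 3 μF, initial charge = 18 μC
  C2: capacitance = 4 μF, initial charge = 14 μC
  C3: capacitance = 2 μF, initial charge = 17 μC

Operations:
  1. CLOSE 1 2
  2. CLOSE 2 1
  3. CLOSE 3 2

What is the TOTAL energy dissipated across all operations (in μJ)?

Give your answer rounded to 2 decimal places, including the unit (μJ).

Initial: C1(3μF, Q=18μC, V=6.00V), C2(4μF, Q=14μC, V=3.50V), C3(2μF, Q=17μC, V=8.50V)
Op 1: CLOSE 1-2: Q_total=32.00, C_total=7.00, V=4.57; Q1=13.71, Q2=18.29; dissipated=5.357
Op 2: CLOSE 2-1: Q_total=32.00, C_total=7.00, V=4.57; Q2=18.29, Q1=13.71; dissipated=0.000
Op 3: CLOSE 3-2: Q_total=35.29, C_total=6.00, V=5.88; Q3=11.76, Q2=23.52; dissipated=10.289
Total dissipated: 15.646 μJ

Answer: 15.65 μJ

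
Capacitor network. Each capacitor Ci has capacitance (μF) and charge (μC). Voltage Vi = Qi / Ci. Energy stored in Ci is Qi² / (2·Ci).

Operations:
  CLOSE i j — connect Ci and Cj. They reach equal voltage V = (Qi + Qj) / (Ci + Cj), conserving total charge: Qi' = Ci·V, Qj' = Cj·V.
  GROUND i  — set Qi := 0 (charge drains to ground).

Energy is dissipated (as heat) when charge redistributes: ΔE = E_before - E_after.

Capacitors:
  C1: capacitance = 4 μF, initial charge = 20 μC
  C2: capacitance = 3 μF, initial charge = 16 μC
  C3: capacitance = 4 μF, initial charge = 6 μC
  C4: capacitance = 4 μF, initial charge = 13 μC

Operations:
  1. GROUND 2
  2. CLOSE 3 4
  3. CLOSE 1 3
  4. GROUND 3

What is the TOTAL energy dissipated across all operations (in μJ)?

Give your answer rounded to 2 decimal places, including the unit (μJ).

Initial: C1(4μF, Q=20μC, V=5.00V), C2(3μF, Q=16μC, V=5.33V), C3(4μF, Q=6μC, V=1.50V), C4(4μF, Q=13μC, V=3.25V)
Op 1: GROUND 2: Q2=0; energy lost=42.667
Op 2: CLOSE 3-4: Q_total=19.00, C_total=8.00, V=2.38; Q3=9.50, Q4=9.50; dissipated=3.062
Op 3: CLOSE 1-3: Q_total=29.50, C_total=8.00, V=3.69; Q1=14.75, Q3=14.75; dissipated=6.891
Op 4: GROUND 3: Q3=0; energy lost=27.195
Total dissipated: 79.815 μJ

Answer: 79.82 μJ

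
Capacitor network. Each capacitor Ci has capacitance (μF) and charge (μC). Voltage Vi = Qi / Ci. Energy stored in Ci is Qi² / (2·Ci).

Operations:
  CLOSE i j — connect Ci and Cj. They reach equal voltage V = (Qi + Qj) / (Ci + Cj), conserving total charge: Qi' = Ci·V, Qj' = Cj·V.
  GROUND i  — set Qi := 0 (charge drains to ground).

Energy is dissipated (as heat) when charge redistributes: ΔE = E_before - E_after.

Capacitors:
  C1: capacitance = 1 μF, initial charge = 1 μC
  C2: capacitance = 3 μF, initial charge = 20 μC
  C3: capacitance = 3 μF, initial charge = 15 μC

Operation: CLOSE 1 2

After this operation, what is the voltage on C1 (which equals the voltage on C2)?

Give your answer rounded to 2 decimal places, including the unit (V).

Answer: 5.25 V

Derivation:
Initial: C1(1μF, Q=1μC, V=1.00V), C2(3μF, Q=20μC, V=6.67V), C3(3μF, Q=15μC, V=5.00V)
Op 1: CLOSE 1-2: Q_total=21.00, C_total=4.00, V=5.25; Q1=5.25, Q2=15.75; dissipated=12.042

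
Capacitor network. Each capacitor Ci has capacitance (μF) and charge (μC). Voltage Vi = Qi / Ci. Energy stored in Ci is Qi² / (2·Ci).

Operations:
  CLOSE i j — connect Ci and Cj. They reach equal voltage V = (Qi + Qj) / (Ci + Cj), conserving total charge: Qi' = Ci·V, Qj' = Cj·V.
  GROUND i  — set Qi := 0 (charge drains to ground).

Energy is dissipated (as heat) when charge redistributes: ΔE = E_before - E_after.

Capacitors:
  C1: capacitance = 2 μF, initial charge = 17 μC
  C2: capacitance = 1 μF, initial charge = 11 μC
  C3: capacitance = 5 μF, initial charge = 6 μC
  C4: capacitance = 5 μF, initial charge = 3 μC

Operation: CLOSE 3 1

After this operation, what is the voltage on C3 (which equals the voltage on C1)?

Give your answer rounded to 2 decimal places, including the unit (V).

Initial: C1(2μF, Q=17μC, V=8.50V), C2(1μF, Q=11μC, V=11.00V), C3(5μF, Q=6μC, V=1.20V), C4(5μF, Q=3μC, V=0.60V)
Op 1: CLOSE 3-1: Q_total=23.00, C_total=7.00, V=3.29; Q3=16.43, Q1=6.57; dissipated=38.064

Answer: 3.29 V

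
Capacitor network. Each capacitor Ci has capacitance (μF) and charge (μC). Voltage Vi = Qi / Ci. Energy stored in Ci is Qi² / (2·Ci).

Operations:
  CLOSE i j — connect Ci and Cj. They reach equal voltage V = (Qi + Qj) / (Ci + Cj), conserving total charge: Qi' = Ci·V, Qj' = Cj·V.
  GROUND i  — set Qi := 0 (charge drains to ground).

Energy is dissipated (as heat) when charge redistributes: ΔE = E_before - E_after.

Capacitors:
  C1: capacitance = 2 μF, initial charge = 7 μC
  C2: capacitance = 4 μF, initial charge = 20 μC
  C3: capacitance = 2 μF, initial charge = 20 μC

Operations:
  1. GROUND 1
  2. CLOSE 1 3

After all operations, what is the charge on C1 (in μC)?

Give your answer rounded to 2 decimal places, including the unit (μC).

Initial: C1(2μF, Q=7μC, V=3.50V), C2(4μF, Q=20μC, V=5.00V), C3(2μF, Q=20μC, V=10.00V)
Op 1: GROUND 1: Q1=0; energy lost=12.250
Op 2: CLOSE 1-3: Q_total=20.00, C_total=4.00, V=5.00; Q1=10.00, Q3=10.00; dissipated=50.000
Final charges: Q1=10.00, Q2=20.00, Q3=10.00

Answer: 10.00 μC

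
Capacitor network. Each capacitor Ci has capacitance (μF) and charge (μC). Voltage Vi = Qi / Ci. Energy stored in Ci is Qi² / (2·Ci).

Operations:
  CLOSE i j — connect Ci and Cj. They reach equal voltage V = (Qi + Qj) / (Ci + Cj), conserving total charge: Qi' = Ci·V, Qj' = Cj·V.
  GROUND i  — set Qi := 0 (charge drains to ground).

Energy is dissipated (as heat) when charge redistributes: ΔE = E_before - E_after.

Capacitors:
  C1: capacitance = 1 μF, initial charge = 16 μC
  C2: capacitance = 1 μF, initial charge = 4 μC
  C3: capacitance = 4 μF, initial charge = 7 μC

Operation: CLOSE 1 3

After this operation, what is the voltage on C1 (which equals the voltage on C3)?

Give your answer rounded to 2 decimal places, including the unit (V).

Answer: 4.60 V

Derivation:
Initial: C1(1μF, Q=16μC, V=16.00V), C2(1μF, Q=4μC, V=4.00V), C3(4μF, Q=7μC, V=1.75V)
Op 1: CLOSE 1-3: Q_total=23.00, C_total=5.00, V=4.60; Q1=4.60, Q3=18.40; dissipated=81.225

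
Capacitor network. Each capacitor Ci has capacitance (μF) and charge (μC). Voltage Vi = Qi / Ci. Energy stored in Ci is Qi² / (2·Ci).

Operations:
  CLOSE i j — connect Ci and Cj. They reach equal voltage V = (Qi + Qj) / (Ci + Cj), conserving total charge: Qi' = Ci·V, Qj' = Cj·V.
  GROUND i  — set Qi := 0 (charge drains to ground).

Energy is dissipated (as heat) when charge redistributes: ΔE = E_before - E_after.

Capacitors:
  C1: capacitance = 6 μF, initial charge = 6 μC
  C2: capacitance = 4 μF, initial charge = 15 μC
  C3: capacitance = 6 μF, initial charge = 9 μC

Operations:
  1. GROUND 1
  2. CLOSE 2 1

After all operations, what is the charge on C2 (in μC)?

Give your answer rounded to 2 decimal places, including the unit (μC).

Initial: C1(6μF, Q=6μC, V=1.00V), C2(4μF, Q=15μC, V=3.75V), C3(6μF, Q=9μC, V=1.50V)
Op 1: GROUND 1: Q1=0; energy lost=3.000
Op 2: CLOSE 2-1: Q_total=15.00, C_total=10.00, V=1.50; Q2=6.00, Q1=9.00; dissipated=16.875
Final charges: Q1=9.00, Q2=6.00, Q3=9.00

Answer: 6.00 μC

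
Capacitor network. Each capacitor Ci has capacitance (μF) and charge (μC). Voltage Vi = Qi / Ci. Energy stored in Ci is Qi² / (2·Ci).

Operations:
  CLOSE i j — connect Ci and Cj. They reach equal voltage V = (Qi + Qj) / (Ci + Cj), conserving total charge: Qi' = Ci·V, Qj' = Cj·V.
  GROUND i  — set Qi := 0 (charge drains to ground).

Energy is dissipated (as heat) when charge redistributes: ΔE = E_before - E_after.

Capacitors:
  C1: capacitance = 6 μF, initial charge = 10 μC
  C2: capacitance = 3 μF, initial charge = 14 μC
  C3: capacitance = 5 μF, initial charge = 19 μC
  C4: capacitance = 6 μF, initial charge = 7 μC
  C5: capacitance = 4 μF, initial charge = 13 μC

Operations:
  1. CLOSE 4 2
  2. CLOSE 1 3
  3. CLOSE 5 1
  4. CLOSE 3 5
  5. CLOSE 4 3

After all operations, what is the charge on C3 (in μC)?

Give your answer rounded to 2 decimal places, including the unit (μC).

Initial: C1(6μF, Q=10μC, V=1.67V), C2(3μF, Q=14μC, V=4.67V), C3(5μF, Q=19μC, V=3.80V), C4(6μF, Q=7μC, V=1.17V), C5(4μF, Q=13μC, V=3.25V)
Op 1: CLOSE 4-2: Q_total=21.00, C_total=9.00, V=2.33; Q4=14.00, Q2=7.00; dissipated=12.250
Op 2: CLOSE 1-3: Q_total=29.00, C_total=11.00, V=2.64; Q1=15.82, Q3=13.18; dissipated=6.206
Op 3: CLOSE 5-1: Q_total=28.82, C_total=10.00, V=2.88; Q5=11.53, Q1=17.29; dissipated=0.452
Op 4: CLOSE 3-5: Q_total=24.71, C_total=9.00, V=2.75; Q3=13.73, Q5=10.98; dissipated=0.067
Op 5: CLOSE 4-3: Q_total=27.73, C_total=11.00, V=2.52; Q4=15.12, Q3=12.60; dissipated=0.232
Final charges: Q1=17.29, Q2=7.00, Q3=12.60, Q4=15.12, Q5=10.98

Answer: 12.60 μC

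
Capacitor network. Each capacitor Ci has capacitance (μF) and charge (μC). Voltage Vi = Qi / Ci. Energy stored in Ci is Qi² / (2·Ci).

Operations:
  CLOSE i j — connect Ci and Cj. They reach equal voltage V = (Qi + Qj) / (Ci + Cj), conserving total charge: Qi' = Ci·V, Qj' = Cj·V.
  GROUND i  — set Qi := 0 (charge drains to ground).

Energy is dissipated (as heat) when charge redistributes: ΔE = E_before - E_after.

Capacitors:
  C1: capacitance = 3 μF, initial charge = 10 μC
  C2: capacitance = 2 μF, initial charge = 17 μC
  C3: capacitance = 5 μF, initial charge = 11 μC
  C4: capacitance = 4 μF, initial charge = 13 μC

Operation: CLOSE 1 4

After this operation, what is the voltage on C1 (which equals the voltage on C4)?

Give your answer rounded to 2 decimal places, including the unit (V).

Answer: 3.29 V

Derivation:
Initial: C1(3μF, Q=10μC, V=3.33V), C2(2μF, Q=17μC, V=8.50V), C3(5μF, Q=11μC, V=2.20V), C4(4μF, Q=13μC, V=3.25V)
Op 1: CLOSE 1-4: Q_total=23.00, C_total=7.00, V=3.29; Q1=9.86, Q4=13.14; dissipated=0.006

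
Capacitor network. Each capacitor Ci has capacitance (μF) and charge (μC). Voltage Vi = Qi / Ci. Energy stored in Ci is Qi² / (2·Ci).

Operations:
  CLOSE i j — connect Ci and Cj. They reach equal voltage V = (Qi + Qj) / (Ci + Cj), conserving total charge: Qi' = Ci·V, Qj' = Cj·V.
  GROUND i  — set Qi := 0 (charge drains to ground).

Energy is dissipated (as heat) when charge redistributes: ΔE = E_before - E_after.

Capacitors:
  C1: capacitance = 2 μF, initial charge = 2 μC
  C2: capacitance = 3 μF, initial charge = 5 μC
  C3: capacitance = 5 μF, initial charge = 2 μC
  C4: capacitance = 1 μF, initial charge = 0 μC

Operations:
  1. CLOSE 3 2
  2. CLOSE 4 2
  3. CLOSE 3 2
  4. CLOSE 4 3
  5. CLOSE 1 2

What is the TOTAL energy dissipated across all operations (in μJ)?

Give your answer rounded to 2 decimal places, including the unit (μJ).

Answer: 1.87 μJ

Derivation:
Initial: C1(2μF, Q=2μC, V=1.00V), C2(3μF, Q=5μC, V=1.67V), C3(5μF, Q=2μC, V=0.40V), C4(1μF, Q=0μC, V=0.00V)
Op 1: CLOSE 3-2: Q_total=7.00, C_total=8.00, V=0.88; Q3=4.38, Q2=2.62; dissipated=1.504
Op 2: CLOSE 4-2: Q_total=2.62, C_total=4.00, V=0.66; Q4=0.66, Q2=1.97; dissipated=0.287
Op 3: CLOSE 3-2: Q_total=6.34, C_total=8.00, V=0.79; Q3=3.96, Q2=2.38; dissipated=0.045
Op 4: CLOSE 4-3: Q_total=4.62, C_total=6.00, V=0.77; Q4=0.77, Q3=3.85; dissipated=0.008
Op 5: CLOSE 1-2: Q_total=4.38, C_total=5.00, V=0.88; Q1=1.75, Q2=2.63; dissipated=0.026
Total dissipated: 1.870 μJ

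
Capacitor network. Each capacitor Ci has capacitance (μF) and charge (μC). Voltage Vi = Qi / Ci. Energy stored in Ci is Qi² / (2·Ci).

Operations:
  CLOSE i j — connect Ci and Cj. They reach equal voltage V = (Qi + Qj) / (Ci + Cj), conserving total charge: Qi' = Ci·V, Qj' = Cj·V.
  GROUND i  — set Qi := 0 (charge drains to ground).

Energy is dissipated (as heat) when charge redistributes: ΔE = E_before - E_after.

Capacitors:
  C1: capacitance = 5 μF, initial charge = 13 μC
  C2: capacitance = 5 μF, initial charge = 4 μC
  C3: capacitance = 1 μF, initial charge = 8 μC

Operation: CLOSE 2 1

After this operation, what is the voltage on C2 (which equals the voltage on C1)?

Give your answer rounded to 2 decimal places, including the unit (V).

Initial: C1(5μF, Q=13μC, V=2.60V), C2(5μF, Q=4μC, V=0.80V), C3(1μF, Q=8μC, V=8.00V)
Op 1: CLOSE 2-1: Q_total=17.00, C_total=10.00, V=1.70; Q2=8.50, Q1=8.50; dissipated=4.050

Answer: 1.70 V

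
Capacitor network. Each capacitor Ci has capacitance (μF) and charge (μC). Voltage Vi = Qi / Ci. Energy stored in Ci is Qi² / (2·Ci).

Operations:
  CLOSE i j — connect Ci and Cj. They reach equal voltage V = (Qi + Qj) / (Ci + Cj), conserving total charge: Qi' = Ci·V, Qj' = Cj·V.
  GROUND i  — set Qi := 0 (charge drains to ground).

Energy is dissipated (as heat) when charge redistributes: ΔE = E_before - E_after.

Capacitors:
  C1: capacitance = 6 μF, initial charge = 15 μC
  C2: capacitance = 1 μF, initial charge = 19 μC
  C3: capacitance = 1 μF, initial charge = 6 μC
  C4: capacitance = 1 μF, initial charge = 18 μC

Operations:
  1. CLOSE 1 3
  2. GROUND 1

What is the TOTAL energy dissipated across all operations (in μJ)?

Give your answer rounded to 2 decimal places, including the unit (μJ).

Initial: C1(6μF, Q=15μC, V=2.50V), C2(1μF, Q=19μC, V=19.00V), C3(1μF, Q=6μC, V=6.00V), C4(1μF, Q=18μC, V=18.00V)
Op 1: CLOSE 1-3: Q_total=21.00, C_total=7.00, V=3.00; Q1=18.00, Q3=3.00; dissipated=5.250
Op 2: GROUND 1: Q1=0; energy lost=27.000
Total dissipated: 32.250 μJ

Answer: 32.25 μJ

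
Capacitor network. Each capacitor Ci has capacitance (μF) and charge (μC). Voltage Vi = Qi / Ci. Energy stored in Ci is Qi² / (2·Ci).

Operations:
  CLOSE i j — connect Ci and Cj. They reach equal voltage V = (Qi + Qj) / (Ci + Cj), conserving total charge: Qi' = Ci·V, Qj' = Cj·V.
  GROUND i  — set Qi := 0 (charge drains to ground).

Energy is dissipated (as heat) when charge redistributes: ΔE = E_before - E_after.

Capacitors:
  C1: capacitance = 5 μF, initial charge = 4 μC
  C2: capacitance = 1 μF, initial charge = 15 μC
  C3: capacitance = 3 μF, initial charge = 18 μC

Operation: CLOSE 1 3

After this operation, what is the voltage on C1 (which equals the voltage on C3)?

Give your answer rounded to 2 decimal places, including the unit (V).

Answer: 2.75 V

Derivation:
Initial: C1(5μF, Q=4μC, V=0.80V), C2(1μF, Q=15μC, V=15.00V), C3(3μF, Q=18μC, V=6.00V)
Op 1: CLOSE 1-3: Q_total=22.00, C_total=8.00, V=2.75; Q1=13.75, Q3=8.25; dissipated=25.350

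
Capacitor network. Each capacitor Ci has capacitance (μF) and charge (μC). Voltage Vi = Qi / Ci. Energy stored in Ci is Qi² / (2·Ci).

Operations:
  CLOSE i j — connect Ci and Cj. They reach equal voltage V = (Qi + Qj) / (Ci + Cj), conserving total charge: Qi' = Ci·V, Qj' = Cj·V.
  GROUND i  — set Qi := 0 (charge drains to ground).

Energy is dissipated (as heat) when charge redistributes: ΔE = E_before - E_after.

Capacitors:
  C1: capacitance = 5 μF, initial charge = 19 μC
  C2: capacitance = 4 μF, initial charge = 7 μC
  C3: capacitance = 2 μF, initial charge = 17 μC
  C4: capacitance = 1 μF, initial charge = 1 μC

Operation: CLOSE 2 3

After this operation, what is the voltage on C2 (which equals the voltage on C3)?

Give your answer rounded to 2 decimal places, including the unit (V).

Initial: C1(5μF, Q=19μC, V=3.80V), C2(4μF, Q=7μC, V=1.75V), C3(2μF, Q=17μC, V=8.50V), C4(1μF, Q=1μC, V=1.00V)
Op 1: CLOSE 2-3: Q_total=24.00, C_total=6.00, V=4.00; Q2=16.00, Q3=8.00; dissipated=30.375

Answer: 4.00 V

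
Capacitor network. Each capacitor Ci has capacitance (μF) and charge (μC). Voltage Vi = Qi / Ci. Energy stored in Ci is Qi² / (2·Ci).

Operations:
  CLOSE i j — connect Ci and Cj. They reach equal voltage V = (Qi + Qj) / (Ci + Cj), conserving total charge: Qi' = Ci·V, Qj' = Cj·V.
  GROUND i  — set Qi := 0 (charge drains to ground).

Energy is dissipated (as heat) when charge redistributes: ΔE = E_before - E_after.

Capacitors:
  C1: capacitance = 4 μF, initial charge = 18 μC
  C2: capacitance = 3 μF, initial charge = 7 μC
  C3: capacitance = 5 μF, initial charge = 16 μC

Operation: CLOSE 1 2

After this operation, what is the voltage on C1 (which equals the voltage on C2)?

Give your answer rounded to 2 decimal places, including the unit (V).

Answer: 3.57 V

Derivation:
Initial: C1(4μF, Q=18μC, V=4.50V), C2(3μF, Q=7μC, V=2.33V), C3(5μF, Q=16μC, V=3.20V)
Op 1: CLOSE 1-2: Q_total=25.00, C_total=7.00, V=3.57; Q1=14.29, Q2=10.71; dissipated=4.024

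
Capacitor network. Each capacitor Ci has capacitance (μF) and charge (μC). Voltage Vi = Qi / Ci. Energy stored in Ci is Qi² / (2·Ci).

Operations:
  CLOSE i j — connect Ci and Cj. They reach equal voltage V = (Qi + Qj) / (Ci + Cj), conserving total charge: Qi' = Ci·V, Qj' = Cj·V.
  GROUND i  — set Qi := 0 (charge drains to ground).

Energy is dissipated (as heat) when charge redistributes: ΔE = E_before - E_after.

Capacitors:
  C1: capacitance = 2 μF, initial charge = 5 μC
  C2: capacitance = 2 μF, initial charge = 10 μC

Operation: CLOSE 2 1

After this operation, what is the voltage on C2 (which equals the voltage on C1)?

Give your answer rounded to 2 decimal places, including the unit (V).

Answer: 3.75 V

Derivation:
Initial: C1(2μF, Q=5μC, V=2.50V), C2(2μF, Q=10μC, V=5.00V)
Op 1: CLOSE 2-1: Q_total=15.00, C_total=4.00, V=3.75; Q2=7.50, Q1=7.50; dissipated=3.125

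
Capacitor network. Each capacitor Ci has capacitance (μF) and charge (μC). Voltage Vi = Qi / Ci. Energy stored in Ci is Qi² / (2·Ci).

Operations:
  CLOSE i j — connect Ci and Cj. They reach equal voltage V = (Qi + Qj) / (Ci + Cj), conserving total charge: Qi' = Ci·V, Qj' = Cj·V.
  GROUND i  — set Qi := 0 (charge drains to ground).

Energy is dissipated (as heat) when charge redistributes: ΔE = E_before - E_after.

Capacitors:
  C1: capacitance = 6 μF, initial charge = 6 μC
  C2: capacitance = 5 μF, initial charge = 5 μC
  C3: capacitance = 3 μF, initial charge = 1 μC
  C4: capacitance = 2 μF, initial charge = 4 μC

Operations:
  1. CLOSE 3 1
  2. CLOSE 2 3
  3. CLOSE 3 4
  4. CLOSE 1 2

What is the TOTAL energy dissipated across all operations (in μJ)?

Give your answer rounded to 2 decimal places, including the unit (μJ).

Answer: 1.22 μJ

Derivation:
Initial: C1(6μF, Q=6μC, V=1.00V), C2(5μF, Q=5μC, V=1.00V), C3(3μF, Q=1μC, V=0.33V), C4(2μF, Q=4μC, V=2.00V)
Op 1: CLOSE 3-1: Q_total=7.00, C_total=9.00, V=0.78; Q3=2.33, Q1=4.67; dissipated=0.444
Op 2: CLOSE 2-3: Q_total=7.33, C_total=8.00, V=0.92; Q2=4.58, Q3=2.75; dissipated=0.046
Op 3: CLOSE 3-4: Q_total=6.75, C_total=5.00, V=1.35; Q3=4.05, Q4=2.70; dissipated=0.704
Op 4: CLOSE 1-2: Q_total=9.25, C_total=11.00, V=0.84; Q1=5.05, Q2=4.20; dissipated=0.026
Total dissipated: 1.221 μJ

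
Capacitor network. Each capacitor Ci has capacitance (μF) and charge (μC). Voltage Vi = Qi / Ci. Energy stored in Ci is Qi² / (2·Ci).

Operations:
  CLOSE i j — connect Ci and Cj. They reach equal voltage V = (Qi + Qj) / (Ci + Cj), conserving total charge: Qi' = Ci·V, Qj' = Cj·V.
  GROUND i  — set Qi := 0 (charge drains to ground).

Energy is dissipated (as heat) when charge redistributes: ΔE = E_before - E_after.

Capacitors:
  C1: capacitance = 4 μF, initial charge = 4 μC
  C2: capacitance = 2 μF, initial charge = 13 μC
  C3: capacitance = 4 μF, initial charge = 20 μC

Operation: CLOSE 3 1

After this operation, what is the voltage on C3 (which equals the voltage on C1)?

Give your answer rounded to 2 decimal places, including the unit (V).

Answer: 3.00 V

Derivation:
Initial: C1(4μF, Q=4μC, V=1.00V), C2(2μF, Q=13μC, V=6.50V), C3(4μF, Q=20μC, V=5.00V)
Op 1: CLOSE 3-1: Q_total=24.00, C_total=8.00, V=3.00; Q3=12.00, Q1=12.00; dissipated=16.000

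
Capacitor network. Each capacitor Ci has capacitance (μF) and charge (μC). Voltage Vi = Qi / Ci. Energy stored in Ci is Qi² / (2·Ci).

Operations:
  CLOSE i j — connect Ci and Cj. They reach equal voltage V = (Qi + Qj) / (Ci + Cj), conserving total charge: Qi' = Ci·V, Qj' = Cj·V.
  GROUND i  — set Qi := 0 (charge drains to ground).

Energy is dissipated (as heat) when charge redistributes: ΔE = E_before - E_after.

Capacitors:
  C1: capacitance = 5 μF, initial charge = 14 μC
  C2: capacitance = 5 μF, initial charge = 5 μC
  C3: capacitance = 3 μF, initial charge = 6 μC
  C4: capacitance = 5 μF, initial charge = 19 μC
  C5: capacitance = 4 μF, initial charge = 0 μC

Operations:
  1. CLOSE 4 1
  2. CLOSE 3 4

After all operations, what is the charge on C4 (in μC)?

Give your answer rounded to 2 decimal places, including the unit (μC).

Initial: C1(5μF, Q=14μC, V=2.80V), C2(5μF, Q=5μC, V=1.00V), C3(3μF, Q=6μC, V=2.00V), C4(5μF, Q=19μC, V=3.80V), C5(4μF, Q=0μC, V=0.00V)
Op 1: CLOSE 4-1: Q_total=33.00, C_total=10.00, V=3.30; Q4=16.50, Q1=16.50; dissipated=1.250
Op 2: CLOSE 3-4: Q_total=22.50, C_total=8.00, V=2.81; Q3=8.44, Q4=14.06; dissipated=1.584
Final charges: Q1=16.50, Q2=5.00, Q3=8.44, Q4=14.06, Q5=0.00

Answer: 14.06 μC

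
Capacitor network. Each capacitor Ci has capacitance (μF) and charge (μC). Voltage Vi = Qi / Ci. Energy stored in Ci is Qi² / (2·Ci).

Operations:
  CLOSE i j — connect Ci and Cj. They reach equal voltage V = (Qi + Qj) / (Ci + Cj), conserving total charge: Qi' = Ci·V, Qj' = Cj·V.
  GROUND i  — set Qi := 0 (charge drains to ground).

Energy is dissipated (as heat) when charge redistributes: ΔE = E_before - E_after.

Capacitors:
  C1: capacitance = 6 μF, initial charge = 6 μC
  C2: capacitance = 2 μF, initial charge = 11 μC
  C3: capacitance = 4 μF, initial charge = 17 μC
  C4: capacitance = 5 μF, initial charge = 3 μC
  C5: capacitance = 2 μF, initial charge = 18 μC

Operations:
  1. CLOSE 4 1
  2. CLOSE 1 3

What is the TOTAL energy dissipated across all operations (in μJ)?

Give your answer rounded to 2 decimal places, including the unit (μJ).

Initial: C1(6μF, Q=6μC, V=1.00V), C2(2μF, Q=11μC, V=5.50V), C3(4μF, Q=17μC, V=4.25V), C4(5μF, Q=3μC, V=0.60V), C5(2μF, Q=18μC, V=9.00V)
Op 1: CLOSE 4-1: Q_total=9.00, C_total=11.00, V=0.82; Q4=4.09, Q1=4.91; dissipated=0.218
Op 2: CLOSE 1-3: Q_total=21.91, C_total=10.00, V=2.19; Q1=13.15, Q3=8.76; dissipated=14.133
Total dissipated: 14.351 μJ

Answer: 14.35 μJ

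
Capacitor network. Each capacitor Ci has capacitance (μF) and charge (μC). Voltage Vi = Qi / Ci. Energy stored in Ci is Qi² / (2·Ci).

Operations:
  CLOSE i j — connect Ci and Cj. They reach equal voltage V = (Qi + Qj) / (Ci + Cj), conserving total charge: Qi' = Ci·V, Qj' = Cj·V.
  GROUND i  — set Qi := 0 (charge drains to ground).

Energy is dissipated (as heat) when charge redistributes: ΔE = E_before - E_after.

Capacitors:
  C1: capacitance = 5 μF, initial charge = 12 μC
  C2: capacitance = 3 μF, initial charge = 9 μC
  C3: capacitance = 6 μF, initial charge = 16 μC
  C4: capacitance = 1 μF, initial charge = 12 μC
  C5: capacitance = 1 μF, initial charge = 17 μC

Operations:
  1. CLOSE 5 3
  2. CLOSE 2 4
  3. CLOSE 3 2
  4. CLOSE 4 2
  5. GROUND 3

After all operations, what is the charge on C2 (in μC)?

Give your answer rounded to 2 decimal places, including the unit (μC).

Initial: C1(5μF, Q=12μC, V=2.40V), C2(3μF, Q=9μC, V=3.00V), C3(6μF, Q=16μC, V=2.67V), C4(1μF, Q=12μC, V=12.00V), C5(1μF, Q=17μC, V=17.00V)
Op 1: CLOSE 5-3: Q_total=33.00, C_total=7.00, V=4.71; Q5=4.71, Q3=28.29; dissipated=88.048
Op 2: CLOSE 2-4: Q_total=21.00, C_total=4.00, V=5.25; Q2=15.75, Q4=5.25; dissipated=30.375
Op 3: CLOSE 3-2: Q_total=44.04, C_total=9.00, V=4.89; Q3=29.36, Q2=14.68; dissipated=0.287
Op 4: CLOSE 4-2: Q_total=19.93, C_total=4.00, V=4.98; Q4=4.98, Q2=14.95; dissipated=0.048
Op 5: GROUND 3: Q3=0; energy lost=71.820
Final charges: Q1=12.00, Q2=14.95, Q3=0.00, Q4=4.98, Q5=4.71

Answer: 14.95 μC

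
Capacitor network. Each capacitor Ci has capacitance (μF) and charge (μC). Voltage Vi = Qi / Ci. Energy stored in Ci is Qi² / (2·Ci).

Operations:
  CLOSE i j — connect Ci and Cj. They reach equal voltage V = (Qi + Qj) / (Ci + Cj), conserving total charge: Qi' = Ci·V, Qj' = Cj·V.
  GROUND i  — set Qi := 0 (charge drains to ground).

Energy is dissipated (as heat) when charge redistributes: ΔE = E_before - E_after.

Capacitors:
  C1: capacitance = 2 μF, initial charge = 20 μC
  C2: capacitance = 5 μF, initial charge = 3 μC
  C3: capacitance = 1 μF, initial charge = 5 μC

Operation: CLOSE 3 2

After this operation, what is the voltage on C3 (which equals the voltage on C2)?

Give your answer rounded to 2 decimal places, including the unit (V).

Answer: 1.33 V

Derivation:
Initial: C1(2μF, Q=20μC, V=10.00V), C2(5μF, Q=3μC, V=0.60V), C3(1μF, Q=5μC, V=5.00V)
Op 1: CLOSE 3-2: Q_total=8.00, C_total=6.00, V=1.33; Q3=1.33, Q2=6.67; dissipated=8.067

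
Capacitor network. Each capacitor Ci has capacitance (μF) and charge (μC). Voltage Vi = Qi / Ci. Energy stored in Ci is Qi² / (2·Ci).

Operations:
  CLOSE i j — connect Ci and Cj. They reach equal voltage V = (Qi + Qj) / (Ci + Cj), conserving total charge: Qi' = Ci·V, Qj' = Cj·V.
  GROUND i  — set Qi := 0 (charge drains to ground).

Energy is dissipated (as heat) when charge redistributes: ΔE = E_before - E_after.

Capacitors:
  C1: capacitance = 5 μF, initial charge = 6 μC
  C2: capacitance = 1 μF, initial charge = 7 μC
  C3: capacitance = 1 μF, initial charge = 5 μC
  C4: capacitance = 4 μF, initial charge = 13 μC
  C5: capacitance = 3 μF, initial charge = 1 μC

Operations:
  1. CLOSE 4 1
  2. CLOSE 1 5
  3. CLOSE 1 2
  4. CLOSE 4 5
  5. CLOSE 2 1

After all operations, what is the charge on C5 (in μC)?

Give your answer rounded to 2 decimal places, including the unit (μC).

Initial: C1(5μF, Q=6μC, V=1.20V), C2(1μF, Q=7μC, V=7.00V), C3(1μF, Q=5μC, V=5.00V), C4(4μF, Q=13μC, V=3.25V), C5(3μF, Q=1μC, V=0.33V)
Op 1: CLOSE 4-1: Q_total=19.00, C_total=9.00, V=2.11; Q4=8.44, Q1=10.56; dissipated=4.669
Op 2: CLOSE 1-5: Q_total=11.56, C_total=8.00, V=1.44; Q1=7.22, Q5=4.33; dissipated=2.963
Op 3: CLOSE 1-2: Q_total=14.22, C_total=6.00, V=2.37; Q1=11.85, Q2=2.37; dissipated=12.860
Op 4: CLOSE 4-5: Q_total=12.78, C_total=7.00, V=1.83; Q4=7.30, Q5=5.48; dissipated=0.381
Op 5: CLOSE 2-1: Q_total=14.22, C_total=6.00, V=2.37; Q2=2.37, Q1=11.85; dissipated=0.000
Final charges: Q1=11.85, Q2=2.37, Q3=5.00, Q4=7.30, Q5=5.48

Answer: 5.48 μC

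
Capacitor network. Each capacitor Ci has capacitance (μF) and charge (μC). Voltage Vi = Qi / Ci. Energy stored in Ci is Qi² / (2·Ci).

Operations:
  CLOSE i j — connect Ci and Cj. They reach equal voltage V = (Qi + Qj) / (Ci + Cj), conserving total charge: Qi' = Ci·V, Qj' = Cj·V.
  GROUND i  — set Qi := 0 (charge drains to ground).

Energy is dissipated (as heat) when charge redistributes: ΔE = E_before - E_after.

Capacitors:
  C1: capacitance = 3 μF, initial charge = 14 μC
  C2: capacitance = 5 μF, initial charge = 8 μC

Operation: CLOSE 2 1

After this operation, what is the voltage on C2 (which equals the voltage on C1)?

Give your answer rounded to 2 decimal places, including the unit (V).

Answer: 2.75 V

Derivation:
Initial: C1(3μF, Q=14μC, V=4.67V), C2(5μF, Q=8μC, V=1.60V)
Op 1: CLOSE 2-1: Q_total=22.00, C_total=8.00, V=2.75; Q2=13.75, Q1=8.25; dissipated=8.817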